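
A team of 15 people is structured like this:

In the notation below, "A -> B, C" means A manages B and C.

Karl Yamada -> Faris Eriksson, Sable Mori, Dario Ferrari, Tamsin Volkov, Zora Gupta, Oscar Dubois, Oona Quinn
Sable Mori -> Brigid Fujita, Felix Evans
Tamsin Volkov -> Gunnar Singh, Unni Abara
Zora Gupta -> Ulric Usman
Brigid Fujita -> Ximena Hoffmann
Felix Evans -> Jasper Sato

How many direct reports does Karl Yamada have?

Karl Yamada directly manages Faris Eriksson, Sable Mori, Dario Ferrari, Tamsin Volkov, Zora Gupta, Oscar Dubois, Oona Quinn. That is 7 direct reports.

7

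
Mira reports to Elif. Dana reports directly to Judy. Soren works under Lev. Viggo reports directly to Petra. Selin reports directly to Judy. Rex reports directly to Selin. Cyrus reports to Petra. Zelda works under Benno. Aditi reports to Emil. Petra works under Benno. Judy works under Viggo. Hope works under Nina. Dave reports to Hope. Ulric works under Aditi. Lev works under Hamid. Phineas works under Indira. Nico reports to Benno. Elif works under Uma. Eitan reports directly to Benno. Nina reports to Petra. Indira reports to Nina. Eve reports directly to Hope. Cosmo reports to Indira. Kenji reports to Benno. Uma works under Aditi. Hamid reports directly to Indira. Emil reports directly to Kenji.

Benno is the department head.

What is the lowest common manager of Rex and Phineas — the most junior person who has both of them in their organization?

Petra

Rex's chain of managers is Selin, Judy, Viggo, Petra, Benno. Phineas's chain of managers is Indira, Nina, Petra, Benno. The first manager that appears in both chains is Petra.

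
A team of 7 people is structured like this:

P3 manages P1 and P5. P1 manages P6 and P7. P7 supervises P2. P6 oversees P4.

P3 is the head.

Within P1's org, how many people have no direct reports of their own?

2

The people in P1's organization with no one reporting to them are P4, P2. That is 2.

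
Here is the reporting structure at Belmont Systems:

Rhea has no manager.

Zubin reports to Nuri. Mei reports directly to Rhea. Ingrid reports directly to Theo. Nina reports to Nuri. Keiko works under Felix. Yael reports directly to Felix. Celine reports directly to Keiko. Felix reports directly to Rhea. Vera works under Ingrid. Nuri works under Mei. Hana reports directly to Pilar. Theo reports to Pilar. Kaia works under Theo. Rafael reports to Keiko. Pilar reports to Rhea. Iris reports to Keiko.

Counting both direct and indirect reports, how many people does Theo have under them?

3

Theo directly manages Ingrid, Kaia. Under Ingrid: Vera (1). Kaia has no reports. So Theo's organization is 2 direct reports plus everyone under them: 2 + 1 = 3.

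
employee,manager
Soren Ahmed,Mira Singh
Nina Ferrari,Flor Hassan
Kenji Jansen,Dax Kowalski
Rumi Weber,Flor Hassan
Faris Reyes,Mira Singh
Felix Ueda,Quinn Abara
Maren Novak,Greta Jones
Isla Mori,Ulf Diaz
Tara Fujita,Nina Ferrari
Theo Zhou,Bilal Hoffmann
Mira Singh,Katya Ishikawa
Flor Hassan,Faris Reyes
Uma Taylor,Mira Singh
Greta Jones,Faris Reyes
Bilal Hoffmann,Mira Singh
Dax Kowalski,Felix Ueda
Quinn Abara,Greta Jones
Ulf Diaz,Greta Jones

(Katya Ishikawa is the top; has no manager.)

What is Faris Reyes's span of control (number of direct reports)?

Faris Reyes directly manages Greta Jones, Flor Hassan. That is 2 direct reports.

2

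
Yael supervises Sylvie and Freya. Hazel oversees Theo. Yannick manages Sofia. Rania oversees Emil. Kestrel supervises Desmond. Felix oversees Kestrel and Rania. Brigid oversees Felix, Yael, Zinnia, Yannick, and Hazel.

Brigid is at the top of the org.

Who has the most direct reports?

Direct-report counts: Brigid has 5; Hazel has 1; Yannick has 1; Yael has 2; Felix has 2; Rania has 1; Kestrel has 1. The largest is 5, held by Brigid.

Brigid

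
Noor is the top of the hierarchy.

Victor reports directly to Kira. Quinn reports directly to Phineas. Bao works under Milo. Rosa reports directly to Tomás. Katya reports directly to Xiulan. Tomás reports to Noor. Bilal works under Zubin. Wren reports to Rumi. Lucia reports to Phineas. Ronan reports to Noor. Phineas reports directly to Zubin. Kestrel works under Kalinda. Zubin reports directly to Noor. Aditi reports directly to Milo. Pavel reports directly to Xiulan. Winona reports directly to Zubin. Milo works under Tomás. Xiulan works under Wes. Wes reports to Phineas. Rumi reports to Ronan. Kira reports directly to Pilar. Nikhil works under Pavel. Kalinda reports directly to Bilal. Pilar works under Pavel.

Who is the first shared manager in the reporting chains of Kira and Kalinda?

Zubin

Kira's chain of managers is Pilar, Pavel, Xiulan, Wes, Phineas, Zubin, Noor. Kalinda's chain of managers is Bilal, Zubin, Noor. The first manager that appears in both chains is Zubin.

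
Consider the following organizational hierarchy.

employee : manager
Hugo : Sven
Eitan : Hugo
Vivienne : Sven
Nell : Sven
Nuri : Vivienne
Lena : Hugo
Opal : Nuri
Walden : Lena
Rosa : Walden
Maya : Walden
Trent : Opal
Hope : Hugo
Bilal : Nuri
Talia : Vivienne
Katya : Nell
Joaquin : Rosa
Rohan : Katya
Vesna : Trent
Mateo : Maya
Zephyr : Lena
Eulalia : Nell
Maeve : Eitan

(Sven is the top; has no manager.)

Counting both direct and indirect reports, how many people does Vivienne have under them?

6

Vivienne directly manages Nuri, Talia. Under Nuri: Bilal, Opal, Trent, Vesna (4). Talia has no reports. So Vivienne's organization is 2 direct reports plus everyone under them: 5 + 1 = 6.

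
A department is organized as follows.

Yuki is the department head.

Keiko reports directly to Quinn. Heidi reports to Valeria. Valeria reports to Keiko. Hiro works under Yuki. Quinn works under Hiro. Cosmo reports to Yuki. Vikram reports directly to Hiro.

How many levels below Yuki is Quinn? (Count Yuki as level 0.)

2

Chain from Quinn up to Yuki: Quinn → Hiro → Yuki. That is 2 steps up, so Quinn is 2 levels below Yuki.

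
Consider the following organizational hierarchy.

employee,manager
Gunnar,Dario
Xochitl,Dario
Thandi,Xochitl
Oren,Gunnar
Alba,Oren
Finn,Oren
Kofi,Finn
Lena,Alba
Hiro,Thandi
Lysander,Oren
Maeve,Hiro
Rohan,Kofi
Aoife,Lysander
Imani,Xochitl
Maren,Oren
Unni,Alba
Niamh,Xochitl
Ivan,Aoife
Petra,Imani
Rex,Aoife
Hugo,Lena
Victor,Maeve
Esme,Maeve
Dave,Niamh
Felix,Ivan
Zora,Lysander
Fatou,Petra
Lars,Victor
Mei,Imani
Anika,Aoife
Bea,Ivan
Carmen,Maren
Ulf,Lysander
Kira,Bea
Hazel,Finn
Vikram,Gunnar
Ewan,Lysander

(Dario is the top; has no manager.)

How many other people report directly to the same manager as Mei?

Mei reports to Imani. Imani's other direct reports are Petra — 1 peer.

1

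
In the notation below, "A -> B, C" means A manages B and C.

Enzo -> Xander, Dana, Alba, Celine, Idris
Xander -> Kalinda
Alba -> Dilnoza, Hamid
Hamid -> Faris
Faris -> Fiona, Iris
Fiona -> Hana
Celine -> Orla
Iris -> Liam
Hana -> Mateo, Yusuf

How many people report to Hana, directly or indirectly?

2

Hana directly manages Mateo, Yusuf. Mateo has no reports. Yusuf has no reports. So Hana's organization is 2 direct reports plus everyone under them: 1 + 1 = 2.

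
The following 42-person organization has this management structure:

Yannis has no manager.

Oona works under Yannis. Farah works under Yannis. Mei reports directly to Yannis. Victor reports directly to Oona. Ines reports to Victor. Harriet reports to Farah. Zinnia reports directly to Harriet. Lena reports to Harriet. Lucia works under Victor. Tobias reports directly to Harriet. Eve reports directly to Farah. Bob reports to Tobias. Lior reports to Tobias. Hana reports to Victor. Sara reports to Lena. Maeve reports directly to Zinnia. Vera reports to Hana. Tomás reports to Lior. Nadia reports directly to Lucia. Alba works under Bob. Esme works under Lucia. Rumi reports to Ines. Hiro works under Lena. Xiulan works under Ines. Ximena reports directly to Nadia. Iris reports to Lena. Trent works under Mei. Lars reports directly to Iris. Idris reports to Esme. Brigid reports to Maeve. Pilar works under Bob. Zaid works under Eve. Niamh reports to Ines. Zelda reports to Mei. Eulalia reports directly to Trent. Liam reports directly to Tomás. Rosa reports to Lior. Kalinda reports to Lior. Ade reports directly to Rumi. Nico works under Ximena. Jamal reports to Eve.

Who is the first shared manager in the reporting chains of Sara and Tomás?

Harriet

Sara's chain of managers is Lena, Harriet, Farah, Yannis. Tomás's chain of managers is Lior, Tobias, Harriet, Farah, Yannis. The first manager that appears in both chains is Harriet.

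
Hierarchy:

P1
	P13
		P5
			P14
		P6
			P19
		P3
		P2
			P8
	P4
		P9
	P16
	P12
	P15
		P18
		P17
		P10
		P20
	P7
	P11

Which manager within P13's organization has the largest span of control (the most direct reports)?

Direct-report counts within P13's organization: P13 has 4; P2 has 1; P6 has 1; P5 has 1. The largest is 4, held by P13.

P13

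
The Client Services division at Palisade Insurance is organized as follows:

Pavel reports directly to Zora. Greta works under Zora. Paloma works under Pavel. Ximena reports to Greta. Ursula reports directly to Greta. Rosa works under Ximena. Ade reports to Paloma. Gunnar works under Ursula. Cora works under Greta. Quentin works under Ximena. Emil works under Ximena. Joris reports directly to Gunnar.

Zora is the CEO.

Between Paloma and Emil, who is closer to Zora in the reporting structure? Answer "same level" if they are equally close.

Paloma

Paloma is 2 levels below Zora; Emil is 3. Paloma is higher.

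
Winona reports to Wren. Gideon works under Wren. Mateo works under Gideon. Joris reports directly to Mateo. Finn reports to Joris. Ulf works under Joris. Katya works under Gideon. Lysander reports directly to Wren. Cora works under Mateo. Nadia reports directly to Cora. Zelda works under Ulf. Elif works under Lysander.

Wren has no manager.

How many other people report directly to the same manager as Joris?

1

Joris reports to Mateo. Mateo's other direct reports are Cora — 1 peer.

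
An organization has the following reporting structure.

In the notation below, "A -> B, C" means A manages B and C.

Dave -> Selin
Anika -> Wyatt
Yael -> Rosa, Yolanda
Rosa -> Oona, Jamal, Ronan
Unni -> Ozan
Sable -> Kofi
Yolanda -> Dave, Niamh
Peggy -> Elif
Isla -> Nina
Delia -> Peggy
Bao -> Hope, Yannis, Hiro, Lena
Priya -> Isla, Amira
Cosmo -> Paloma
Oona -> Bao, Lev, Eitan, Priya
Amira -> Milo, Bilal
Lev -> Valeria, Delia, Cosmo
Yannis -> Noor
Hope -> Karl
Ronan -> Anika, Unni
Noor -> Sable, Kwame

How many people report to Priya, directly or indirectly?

5

Priya directly manages Isla, Amira. Under Isla: Nina (1). Under Amira: Bilal, Milo (2). So Priya's organization is 2 direct reports plus everyone under them: 2 + 3 = 5.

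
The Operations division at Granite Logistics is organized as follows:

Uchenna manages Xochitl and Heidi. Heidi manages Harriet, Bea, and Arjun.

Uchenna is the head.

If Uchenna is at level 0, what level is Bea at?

Chain from Bea up to Uchenna: Bea → Heidi → Uchenna. That is 2 steps up, so Bea is 2 levels below Uchenna.

2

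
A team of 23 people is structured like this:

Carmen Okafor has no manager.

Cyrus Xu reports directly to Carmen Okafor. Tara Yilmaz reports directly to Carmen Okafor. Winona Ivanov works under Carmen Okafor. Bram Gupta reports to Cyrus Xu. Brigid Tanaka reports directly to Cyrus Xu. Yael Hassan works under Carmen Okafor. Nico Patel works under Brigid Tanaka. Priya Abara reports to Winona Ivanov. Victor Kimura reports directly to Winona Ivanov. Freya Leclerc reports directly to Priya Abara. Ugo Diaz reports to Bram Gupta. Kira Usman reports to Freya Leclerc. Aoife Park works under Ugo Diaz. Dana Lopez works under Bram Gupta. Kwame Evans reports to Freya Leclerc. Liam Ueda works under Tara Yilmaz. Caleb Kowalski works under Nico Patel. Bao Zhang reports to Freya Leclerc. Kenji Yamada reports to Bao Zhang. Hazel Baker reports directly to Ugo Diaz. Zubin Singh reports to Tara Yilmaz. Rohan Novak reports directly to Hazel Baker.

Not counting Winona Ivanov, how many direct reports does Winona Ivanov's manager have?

3

Winona Ivanov reports to Carmen Okafor. Carmen Okafor's other direct reports are Cyrus Xu, Tara Yilmaz, Yael Hassan — 3 peers.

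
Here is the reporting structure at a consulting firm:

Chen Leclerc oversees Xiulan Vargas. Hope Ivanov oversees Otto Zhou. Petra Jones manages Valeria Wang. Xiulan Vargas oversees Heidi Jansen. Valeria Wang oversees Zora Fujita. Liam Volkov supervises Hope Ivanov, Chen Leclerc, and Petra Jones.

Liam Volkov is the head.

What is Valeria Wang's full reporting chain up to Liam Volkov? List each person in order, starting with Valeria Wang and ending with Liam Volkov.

Valeria Wang -> Petra Jones -> Liam Volkov

Valeria Wang reports to Petra Jones. Petra Jones reports to Liam Volkov. Liam Volkov is at the top.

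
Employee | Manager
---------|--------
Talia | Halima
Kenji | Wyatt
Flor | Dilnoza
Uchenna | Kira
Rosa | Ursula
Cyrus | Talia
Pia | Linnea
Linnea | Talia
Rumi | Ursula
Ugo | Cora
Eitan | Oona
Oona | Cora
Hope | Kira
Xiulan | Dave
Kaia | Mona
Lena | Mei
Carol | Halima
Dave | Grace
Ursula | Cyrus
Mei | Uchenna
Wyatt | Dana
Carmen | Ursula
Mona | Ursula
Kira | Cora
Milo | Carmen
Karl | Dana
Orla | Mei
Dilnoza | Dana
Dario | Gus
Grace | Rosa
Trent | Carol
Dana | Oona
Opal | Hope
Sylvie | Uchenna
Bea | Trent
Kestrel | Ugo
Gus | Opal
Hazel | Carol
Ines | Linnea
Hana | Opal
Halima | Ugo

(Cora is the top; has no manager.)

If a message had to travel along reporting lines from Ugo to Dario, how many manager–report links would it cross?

Ugo is 1 level below Cora, and Dario is 5 levels below Cora (their lowest common manager). The shortest path runs up from Ugo to Cora and back down to Dario: 1 + 5 = 6 links.

6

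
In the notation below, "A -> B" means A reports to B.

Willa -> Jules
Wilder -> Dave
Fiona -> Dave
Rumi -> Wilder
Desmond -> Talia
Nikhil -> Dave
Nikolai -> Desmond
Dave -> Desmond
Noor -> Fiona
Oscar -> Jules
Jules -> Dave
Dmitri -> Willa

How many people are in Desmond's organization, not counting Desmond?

Desmond directly manages Dave, Nikolai. Under Dave: Nikhil, Fiona, Noor, Jules, Oscar, Willa, Dmitri, Wilder, Rumi (9). Nikolai has no reports. So Desmond's organization is 2 direct reports plus everyone under them: 10 + 1 = 11.

11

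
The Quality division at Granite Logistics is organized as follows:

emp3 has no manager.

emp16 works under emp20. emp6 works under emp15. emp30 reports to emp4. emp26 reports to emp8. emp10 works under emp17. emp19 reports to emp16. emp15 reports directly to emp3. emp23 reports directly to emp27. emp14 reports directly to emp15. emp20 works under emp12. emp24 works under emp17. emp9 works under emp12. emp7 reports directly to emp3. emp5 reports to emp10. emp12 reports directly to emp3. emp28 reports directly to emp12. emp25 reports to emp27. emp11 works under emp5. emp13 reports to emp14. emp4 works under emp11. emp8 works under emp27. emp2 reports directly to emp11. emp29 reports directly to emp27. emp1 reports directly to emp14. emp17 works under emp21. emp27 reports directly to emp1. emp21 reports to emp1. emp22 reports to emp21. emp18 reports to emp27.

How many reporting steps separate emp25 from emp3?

Chain from emp25 up to emp3: emp25 → emp27 → emp1 → emp14 → emp15 → emp3. That is 5 steps up, so emp25 is 5 levels below emp3.

5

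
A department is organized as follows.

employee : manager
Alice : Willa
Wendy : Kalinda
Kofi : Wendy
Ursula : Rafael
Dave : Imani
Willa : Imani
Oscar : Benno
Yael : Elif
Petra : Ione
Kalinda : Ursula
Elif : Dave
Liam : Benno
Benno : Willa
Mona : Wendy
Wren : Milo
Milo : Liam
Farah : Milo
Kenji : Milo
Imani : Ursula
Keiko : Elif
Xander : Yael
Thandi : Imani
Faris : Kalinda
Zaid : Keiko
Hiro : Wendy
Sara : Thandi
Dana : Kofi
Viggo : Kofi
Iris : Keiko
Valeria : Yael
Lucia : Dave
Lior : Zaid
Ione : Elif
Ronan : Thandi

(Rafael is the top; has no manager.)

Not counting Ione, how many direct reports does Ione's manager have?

Ione reports to Elif. Elif's other direct reports are Keiko, Yael — 2 peers.

2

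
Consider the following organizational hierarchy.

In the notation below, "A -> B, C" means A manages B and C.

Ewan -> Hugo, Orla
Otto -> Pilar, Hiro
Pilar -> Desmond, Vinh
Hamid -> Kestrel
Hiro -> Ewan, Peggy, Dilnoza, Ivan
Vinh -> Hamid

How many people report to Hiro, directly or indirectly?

Hiro directly manages Ewan, Peggy, Dilnoza, Ivan. Under Ewan: Orla, Hugo (2). Peggy has no reports. Dilnoza has no reports. Ivan has no reports. So Hiro's organization is 4 direct reports plus everyone under them: 3 + 1 + 1 + 1 = 6.

6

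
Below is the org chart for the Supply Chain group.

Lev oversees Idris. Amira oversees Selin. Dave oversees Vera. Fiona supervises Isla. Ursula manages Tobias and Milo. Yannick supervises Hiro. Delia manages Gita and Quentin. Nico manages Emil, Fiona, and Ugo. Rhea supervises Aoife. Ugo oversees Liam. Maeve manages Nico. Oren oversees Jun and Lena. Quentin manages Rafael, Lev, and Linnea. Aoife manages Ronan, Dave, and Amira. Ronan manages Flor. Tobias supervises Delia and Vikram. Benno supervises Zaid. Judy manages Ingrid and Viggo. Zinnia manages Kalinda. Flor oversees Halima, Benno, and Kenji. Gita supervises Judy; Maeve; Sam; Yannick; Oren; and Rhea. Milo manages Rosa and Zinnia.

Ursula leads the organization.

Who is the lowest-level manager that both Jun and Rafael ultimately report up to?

Jun's chain of managers is Oren, Gita, Delia, Tobias, Ursula. Rafael's chain of managers is Quentin, Delia, Tobias, Ursula. The first manager that appears in both chains is Delia.

Delia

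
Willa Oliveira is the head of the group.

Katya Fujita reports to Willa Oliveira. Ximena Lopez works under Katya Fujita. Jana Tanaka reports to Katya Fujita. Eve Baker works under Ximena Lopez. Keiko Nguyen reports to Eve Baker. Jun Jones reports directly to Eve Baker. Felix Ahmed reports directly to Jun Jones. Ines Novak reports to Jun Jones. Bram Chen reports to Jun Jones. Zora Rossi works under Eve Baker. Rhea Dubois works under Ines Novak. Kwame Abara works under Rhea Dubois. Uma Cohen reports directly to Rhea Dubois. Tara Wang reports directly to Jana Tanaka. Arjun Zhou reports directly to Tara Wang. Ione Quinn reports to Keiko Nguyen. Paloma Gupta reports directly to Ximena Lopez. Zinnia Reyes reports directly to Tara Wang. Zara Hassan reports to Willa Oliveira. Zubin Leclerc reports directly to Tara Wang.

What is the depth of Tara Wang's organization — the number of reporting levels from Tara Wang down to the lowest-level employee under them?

The longest chain under Tara Wang runs Tara Wang → Zubin Leclerc, which is 1 level below Tara Wang.

1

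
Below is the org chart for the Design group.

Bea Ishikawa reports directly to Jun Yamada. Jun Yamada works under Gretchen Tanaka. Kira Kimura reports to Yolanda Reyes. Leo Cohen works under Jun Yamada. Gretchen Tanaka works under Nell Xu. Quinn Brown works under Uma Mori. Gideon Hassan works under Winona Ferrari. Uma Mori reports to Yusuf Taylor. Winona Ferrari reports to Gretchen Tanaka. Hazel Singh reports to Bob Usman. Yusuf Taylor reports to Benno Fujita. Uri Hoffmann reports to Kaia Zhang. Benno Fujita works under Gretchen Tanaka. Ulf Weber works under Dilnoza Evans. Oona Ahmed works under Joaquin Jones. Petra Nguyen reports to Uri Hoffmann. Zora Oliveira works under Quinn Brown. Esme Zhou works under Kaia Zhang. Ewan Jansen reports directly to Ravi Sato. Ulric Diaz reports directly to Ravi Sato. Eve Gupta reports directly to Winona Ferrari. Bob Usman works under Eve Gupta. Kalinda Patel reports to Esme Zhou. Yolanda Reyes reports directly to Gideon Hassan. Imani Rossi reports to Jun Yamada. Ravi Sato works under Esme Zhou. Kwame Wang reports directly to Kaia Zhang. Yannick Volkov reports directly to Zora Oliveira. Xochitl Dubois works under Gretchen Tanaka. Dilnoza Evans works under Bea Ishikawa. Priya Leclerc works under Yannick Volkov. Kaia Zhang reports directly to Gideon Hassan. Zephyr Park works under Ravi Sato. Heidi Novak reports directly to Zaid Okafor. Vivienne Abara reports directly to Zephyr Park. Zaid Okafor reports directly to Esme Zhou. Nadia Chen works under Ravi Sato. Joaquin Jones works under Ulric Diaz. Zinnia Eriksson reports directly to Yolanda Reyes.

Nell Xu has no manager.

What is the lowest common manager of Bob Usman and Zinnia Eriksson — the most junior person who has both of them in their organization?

Winona Ferrari

Bob Usman's chain of managers is Eve Gupta, Winona Ferrari, Gretchen Tanaka, Nell Xu. Zinnia Eriksson's chain of managers is Yolanda Reyes, Gideon Hassan, Winona Ferrari, Gretchen Tanaka, Nell Xu. The first manager that appears in both chains is Winona Ferrari.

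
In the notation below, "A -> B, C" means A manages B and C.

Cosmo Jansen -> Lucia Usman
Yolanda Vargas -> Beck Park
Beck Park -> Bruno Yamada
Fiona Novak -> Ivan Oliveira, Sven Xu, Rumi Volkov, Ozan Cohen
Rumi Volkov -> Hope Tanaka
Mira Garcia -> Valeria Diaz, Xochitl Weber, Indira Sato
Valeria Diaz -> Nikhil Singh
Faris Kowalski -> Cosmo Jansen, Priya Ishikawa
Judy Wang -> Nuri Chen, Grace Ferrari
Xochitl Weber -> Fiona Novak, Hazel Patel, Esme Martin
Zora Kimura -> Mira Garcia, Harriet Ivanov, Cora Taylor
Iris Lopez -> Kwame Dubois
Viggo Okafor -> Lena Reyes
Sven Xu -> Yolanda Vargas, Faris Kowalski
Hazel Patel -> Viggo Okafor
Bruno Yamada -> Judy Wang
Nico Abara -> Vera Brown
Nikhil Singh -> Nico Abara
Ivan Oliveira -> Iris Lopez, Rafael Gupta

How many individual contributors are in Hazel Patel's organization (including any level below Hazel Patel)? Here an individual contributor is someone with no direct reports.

The only person in Hazel Patel's organization with no one reporting to them is Lena Reyes. That is 1.

1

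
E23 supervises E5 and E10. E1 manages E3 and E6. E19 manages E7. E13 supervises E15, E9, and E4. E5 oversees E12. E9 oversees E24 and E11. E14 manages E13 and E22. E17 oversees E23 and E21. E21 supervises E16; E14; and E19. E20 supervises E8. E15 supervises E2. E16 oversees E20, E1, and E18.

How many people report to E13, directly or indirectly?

E13 directly manages E15, E9, E4. Under E15: E2 (1). Under E9: E24, E11 (2). E4 has no reports. So E13's organization is 3 direct reports plus everyone under them: 2 + 3 + 1 = 6.

6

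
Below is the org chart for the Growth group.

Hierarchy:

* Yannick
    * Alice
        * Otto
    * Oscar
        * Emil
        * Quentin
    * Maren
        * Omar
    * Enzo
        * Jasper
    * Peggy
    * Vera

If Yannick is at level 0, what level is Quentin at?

Chain from Quentin up to Yannick: Quentin → Oscar → Yannick. That is 2 steps up, so Quentin is 2 levels below Yannick.

2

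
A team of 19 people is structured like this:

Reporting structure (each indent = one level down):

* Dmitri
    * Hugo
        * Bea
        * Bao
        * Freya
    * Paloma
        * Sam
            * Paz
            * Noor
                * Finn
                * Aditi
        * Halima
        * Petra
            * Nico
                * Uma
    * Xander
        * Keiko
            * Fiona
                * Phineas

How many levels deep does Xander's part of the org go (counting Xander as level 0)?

3

The longest chain under Xander runs Xander → Keiko → Fiona → Phineas, which is 3 levels below Xander.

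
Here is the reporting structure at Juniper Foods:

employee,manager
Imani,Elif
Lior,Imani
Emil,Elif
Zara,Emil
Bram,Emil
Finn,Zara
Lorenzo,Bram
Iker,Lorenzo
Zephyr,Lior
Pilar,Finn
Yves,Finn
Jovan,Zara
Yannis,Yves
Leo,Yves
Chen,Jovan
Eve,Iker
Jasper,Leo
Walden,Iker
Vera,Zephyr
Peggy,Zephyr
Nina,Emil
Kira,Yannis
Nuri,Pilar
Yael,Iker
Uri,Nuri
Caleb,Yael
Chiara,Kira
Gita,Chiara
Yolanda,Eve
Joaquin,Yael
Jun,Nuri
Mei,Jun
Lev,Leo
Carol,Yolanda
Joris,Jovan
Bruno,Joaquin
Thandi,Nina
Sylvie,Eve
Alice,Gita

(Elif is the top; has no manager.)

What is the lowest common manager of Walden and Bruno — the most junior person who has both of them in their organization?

Iker

Walden's chain of managers is Iker, Lorenzo, Bram, Emil, Elif. Bruno's chain of managers is Joaquin, Yael, Iker, Lorenzo, Bram, Emil, Elif. The first manager that appears in both chains is Iker.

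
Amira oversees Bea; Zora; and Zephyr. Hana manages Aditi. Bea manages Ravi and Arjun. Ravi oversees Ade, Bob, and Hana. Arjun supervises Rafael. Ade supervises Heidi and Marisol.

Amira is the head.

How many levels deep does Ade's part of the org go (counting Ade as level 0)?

1

The longest chain under Ade runs Ade → Heidi, which is 1 level below Ade.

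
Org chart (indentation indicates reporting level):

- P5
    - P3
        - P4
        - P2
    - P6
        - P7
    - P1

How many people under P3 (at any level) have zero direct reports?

The people in P3's organization with no one reporting to them are P2, P4. That is 2.

2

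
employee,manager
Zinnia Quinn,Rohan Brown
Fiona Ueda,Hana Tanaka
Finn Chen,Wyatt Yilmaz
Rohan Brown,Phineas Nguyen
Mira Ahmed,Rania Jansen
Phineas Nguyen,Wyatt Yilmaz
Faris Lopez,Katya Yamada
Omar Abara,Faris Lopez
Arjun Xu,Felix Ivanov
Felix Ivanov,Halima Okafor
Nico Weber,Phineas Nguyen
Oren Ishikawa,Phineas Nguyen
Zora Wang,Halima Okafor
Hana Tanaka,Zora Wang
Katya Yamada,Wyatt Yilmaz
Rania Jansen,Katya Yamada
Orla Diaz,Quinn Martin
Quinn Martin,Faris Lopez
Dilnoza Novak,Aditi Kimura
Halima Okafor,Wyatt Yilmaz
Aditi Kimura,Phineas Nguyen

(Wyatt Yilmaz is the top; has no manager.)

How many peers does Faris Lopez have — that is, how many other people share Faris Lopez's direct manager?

Faris Lopez reports to Katya Yamada. Katya Yamada's other direct reports are Rania Jansen — 1 peer.

1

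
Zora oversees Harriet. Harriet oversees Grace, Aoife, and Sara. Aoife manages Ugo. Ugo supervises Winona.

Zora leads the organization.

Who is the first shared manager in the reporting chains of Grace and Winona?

Grace's chain of managers is Harriet, Zora. Winona's chain of managers is Ugo, Aoife, Harriet, Zora. The first manager that appears in both chains is Harriet.

Harriet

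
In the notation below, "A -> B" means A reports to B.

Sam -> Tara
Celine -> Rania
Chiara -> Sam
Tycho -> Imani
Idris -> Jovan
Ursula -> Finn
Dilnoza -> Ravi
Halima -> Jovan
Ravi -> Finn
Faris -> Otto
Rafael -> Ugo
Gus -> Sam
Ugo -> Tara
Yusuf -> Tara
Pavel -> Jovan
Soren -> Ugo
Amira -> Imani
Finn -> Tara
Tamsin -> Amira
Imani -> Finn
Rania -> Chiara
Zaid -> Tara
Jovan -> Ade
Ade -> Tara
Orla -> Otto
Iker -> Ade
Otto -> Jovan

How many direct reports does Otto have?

Otto directly manages Orla, Faris. That is 2 direct reports.

2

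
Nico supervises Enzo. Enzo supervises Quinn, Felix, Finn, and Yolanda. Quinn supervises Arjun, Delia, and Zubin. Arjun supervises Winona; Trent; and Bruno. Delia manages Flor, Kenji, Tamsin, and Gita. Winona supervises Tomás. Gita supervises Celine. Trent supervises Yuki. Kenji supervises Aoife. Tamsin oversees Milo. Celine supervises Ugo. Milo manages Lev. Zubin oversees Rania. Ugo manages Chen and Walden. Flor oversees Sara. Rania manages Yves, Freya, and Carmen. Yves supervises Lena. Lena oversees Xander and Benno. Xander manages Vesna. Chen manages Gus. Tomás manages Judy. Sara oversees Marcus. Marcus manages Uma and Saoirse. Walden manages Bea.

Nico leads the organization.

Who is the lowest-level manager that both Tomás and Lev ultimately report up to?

Tomás's chain of managers is Winona, Arjun, Quinn, Enzo, Nico. Lev's chain of managers is Milo, Tamsin, Delia, Quinn, Enzo, Nico. The first manager that appears in both chains is Quinn.

Quinn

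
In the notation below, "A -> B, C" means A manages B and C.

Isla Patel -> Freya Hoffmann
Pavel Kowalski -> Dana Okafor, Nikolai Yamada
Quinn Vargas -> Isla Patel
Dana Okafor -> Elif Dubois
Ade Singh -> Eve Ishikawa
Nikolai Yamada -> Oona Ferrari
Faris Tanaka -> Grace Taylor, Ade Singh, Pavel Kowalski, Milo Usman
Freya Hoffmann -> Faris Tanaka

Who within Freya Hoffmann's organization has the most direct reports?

Direct-report counts within Freya Hoffmann's organization: Freya Hoffmann has 1; Faris Tanaka has 4; Pavel Kowalski has 2; Nikolai Yamada has 1; Dana Okafor has 1; Ade Singh has 1. The largest is 4, held by Faris Tanaka.

Faris Tanaka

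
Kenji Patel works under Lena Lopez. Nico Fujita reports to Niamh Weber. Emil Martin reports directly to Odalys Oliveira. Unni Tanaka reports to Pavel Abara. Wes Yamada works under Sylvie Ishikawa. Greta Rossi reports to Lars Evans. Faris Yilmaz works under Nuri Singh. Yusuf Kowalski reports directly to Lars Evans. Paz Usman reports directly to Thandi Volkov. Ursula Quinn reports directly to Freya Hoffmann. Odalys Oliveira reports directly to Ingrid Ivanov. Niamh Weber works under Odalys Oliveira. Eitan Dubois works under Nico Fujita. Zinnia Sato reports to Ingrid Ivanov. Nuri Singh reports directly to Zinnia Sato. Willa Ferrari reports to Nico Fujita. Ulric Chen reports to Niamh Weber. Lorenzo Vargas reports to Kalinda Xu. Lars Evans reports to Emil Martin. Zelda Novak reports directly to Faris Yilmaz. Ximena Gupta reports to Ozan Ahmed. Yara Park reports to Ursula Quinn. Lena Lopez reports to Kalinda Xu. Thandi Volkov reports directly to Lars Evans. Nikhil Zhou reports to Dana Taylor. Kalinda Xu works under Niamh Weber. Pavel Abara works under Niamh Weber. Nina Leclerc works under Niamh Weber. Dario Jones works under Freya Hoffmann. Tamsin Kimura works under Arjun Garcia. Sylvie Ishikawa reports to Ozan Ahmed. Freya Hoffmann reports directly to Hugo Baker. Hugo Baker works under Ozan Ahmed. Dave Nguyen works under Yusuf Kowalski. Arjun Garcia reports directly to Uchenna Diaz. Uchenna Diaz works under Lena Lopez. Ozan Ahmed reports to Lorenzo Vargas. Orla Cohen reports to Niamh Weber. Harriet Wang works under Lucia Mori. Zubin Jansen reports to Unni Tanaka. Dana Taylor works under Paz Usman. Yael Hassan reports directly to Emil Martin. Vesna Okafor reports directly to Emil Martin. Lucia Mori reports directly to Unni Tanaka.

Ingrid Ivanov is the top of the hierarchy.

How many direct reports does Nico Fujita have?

2

Nico Fujita directly manages Eitan Dubois, Willa Ferrari. That is 2 direct reports.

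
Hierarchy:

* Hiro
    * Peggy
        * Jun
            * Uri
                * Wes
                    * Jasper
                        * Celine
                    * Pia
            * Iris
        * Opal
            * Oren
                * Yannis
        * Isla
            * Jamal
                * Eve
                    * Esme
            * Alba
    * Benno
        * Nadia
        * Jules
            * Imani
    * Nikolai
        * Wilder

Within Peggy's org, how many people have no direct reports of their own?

The people in Peggy's organization with no one reporting to them are Alba, Esme, Yannis, Iris, Pia, Celine. That is 6.

6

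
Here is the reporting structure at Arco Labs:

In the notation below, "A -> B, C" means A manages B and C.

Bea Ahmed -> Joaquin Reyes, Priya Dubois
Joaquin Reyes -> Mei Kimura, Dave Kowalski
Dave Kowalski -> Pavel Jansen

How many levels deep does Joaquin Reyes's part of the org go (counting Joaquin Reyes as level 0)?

2

The longest chain under Joaquin Reyes runs Joaquin Reyes → Dave Kowalski → Pavel Jansen, which is 2 levels below Joaquin Reyes.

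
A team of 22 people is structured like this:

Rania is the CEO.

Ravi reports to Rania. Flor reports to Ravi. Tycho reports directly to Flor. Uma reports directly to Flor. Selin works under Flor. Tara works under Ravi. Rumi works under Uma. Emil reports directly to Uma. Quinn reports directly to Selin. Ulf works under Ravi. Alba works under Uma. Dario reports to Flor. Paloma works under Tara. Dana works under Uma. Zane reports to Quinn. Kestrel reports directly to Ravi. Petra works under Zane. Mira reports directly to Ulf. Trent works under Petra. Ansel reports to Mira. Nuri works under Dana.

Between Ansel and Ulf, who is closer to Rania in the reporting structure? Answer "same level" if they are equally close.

Ulf

Ansel is 4 levels below Rania; Ulf is 2. Ulf is higher.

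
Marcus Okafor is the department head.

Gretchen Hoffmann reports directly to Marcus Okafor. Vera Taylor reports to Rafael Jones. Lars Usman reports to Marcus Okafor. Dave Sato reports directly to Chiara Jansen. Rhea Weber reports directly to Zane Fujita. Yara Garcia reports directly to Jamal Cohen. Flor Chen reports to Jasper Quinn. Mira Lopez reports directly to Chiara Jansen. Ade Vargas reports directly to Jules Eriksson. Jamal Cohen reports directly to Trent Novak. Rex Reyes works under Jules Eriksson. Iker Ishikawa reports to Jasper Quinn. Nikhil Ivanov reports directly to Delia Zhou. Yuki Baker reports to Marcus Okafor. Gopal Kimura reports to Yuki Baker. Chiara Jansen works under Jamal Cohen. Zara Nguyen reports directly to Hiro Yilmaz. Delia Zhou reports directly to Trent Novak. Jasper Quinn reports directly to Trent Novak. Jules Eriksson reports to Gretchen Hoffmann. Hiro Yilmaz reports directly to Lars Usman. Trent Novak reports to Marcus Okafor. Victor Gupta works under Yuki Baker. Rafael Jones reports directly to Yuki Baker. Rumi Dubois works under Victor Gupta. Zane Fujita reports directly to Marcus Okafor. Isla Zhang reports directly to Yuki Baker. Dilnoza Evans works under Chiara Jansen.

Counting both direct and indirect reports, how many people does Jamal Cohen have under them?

Jamal Cohen directly manages Chiara Jansen, Yara Garcia. Under Chiara Jansen: Dave Sato, Mira Lopez, Dilnoza Evans (3). Yara Garcia has no reports. So Jamal Cohen's organization is 2 direct reports plus everyone under them: 4 + 1 = 5.

5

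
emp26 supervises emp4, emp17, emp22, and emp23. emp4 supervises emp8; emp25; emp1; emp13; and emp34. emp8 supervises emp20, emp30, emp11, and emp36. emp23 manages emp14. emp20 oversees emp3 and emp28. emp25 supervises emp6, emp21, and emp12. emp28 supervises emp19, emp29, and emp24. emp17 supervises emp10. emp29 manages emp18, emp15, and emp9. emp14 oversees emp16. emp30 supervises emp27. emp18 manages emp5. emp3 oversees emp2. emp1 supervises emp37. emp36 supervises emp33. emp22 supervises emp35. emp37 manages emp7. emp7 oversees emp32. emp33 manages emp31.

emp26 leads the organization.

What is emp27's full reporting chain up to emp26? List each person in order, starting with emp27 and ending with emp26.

emp27 reports to emp30. emp30 reports to emp8. emp8 reports to emp4. emp4 reports to emp26. emp26 is at the top.

emp27 -> emp30 -> emp8 -> emp4 -> emp26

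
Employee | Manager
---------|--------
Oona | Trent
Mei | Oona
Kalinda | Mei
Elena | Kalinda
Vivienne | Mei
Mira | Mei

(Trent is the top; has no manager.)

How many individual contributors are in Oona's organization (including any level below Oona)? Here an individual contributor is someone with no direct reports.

3

The people in Oona's organization with no one reporting to them are Mira, Vivienne, Elena. That is 3.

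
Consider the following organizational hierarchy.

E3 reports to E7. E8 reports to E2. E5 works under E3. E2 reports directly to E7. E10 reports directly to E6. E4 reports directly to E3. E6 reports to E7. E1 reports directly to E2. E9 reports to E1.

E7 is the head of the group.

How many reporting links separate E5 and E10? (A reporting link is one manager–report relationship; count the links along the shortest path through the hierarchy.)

4

E5 is 2 levels below E7, and E10 is 2 levels below E7 (their lowest common manager). The shortest path runs up from E5 to E7 and back down to E10: 2 + 2 = 4 links.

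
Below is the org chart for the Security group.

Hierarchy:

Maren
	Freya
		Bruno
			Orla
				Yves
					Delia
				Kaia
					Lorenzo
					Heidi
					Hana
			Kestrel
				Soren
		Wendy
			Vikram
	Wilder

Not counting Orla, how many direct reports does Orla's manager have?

1

Orla reports to Bruno. Bruno's other direct reports are Kestrel — 1 peer.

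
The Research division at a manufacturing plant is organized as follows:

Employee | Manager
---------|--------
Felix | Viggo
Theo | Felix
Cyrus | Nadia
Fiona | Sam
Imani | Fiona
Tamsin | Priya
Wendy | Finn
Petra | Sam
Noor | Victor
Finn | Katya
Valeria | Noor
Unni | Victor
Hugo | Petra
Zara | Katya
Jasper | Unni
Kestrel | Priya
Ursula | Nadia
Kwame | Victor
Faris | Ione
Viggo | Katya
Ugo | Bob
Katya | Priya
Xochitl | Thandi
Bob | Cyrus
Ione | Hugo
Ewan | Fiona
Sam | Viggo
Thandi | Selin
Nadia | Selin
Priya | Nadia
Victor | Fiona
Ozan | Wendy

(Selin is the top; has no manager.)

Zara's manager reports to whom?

Zara reports to Katya, and Katya reports to Priya. So Zara's skip-level manager is Priya.

Priya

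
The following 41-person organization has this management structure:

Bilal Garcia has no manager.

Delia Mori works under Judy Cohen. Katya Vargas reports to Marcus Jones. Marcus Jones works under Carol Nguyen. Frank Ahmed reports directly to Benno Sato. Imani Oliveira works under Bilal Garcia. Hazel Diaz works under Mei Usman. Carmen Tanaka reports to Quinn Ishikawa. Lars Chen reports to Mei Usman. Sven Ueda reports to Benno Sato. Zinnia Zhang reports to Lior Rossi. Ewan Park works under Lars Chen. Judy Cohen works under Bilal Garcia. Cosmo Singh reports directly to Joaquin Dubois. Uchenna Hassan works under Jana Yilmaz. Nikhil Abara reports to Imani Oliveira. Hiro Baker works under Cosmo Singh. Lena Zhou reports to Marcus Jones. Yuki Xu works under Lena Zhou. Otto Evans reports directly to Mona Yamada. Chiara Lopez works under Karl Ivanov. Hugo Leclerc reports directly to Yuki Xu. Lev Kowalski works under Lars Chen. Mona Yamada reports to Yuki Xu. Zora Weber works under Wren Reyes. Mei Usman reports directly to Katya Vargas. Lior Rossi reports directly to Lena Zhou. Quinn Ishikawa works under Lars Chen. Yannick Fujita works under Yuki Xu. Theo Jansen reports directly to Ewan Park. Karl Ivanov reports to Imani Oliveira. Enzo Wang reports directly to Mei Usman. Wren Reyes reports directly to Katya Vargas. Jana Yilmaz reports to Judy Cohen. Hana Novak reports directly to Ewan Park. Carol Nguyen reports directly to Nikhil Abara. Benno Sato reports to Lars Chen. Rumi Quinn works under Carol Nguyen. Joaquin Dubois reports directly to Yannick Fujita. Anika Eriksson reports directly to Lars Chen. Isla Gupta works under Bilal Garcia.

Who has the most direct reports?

Direct-report counts: Bilal Garcia has 3; Judy Cohen has 2; Jana Yilmaz has 1; Imani Oliveira has 2; Karl Ivanov has 1; Nikhil Abara has 1; Carol Nguyen has 2; Marcus Jones has 2; Katya Vargas has 2; Wren Reyes has 1; Mei Usman has 3; Lars Chen has 5; Quinn Ishikawa has 1; Ewan Park has 2; Benno Sato has 2; Lena Zhou has 2; Yuki Xu has 3; Mona Yamada has 1; Yannick Fujita has 1; Joaquin Dubois has 1; Cosmo Singh has 1; Lior Rossi has 1. The largest is 5, held by Lars Chen.

Lars Chen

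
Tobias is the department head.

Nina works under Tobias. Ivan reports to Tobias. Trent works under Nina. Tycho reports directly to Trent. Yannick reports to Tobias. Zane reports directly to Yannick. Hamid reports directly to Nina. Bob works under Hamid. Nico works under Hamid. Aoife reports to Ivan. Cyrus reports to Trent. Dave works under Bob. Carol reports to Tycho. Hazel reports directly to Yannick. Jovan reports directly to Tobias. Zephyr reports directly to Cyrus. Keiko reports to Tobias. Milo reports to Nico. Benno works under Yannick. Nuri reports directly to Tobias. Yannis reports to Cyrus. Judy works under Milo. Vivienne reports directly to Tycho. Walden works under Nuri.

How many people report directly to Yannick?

Yannick directly manages Zane, Hazel, Benno. That is 3 direct reports.

3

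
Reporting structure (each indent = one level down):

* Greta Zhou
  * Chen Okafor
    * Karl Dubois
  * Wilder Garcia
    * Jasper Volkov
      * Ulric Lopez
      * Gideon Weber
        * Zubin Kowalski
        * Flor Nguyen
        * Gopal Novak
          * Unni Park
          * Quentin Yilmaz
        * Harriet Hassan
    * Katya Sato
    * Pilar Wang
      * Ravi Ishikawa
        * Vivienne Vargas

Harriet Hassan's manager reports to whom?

Harriet Hassan reports to Gideon Weber, and Gideon Weber reports to Jasper Volkov. So Harriet Hassan's skip-level manager is Jasper Volkov.

Jasper Volkov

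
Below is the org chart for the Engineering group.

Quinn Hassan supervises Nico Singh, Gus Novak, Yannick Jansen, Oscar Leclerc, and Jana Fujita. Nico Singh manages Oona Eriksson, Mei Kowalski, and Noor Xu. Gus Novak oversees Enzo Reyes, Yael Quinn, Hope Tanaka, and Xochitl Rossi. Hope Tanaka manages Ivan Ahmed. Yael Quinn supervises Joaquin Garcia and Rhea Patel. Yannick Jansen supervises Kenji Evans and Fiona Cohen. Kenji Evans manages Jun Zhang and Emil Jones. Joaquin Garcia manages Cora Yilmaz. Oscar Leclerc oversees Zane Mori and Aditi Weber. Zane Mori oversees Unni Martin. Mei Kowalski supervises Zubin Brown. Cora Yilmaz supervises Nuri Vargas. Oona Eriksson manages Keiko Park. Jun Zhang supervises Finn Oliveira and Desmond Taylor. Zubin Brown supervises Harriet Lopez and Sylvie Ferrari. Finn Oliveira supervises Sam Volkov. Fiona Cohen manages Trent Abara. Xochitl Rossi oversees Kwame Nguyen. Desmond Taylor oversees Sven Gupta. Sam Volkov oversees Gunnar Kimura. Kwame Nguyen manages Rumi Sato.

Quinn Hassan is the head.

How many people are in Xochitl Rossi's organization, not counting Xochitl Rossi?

2

Xochitl Rossi directly manages Kwame Nguyen. Under Kwame Nguyen: Rumi Sato (1). That's 2 in total.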